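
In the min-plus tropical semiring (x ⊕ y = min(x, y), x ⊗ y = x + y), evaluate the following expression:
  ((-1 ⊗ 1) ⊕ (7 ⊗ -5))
((-1 ⊗ 1) ⊕ (7 ⊗ -5)) = 0

Expand innermost to outermost. Recall ⊕ takes the minimum of its arguments and ⊗ takes their sum. Working out the expression ((-1 ⊗ 1) ⊕ (7 ⊗ -5)) gives 0.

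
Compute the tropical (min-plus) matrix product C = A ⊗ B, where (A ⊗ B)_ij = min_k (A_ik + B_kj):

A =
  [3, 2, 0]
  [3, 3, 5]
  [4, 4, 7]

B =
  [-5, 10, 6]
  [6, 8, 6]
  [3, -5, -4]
A ⊗ B =
  [-2, -5, -4]
  [-2, 0, 1]
  [-1, 2, 3]

Apply the min-plus product entry-by-entry:
  C[0][0] = min over k of (A[0][0] + B[0][0] = 3 + -5 = -2, A[0][1] + B[1][0] = 2 + 6 = 8, A[0][2] + B[2][0] = 0 + 3 = 3) = -2 (attained at k = 0)
  C[0][1] = min over k of (A[0][0] + B[0][1] = 3 + 10 = 13, A[0][1] + B[1][1] = 2 + 8 = 10, A[0][2] + B[2][1] = 0 + -5 = -5) = -5 (attained at k = 2)
  C[0][2] = min over k of (A[0][0] + B[0][2] = 3 + 6 = 9, A[0][1] + B[1][2] = 2 + 6 = 8, A[0][2] + B[2][2] = 0 + -4 = -4) = -4 (attained at k = 2)
  C[1][0] = min over k of (A[1][0] + B[0][0] = 3 + -5 = -2, A[1][1] + B[1][0] = 3 + 6 = 9, A[1][2] + B[2][0] = 5 + 3 = 8) = -2 (attained at k = 0)
  C[1][1] = min over k of (A[1][0] + B[0][1] = 3 + 10 = 13, A[1][1] + B[1][1] = 3 + 8 = 11, A[1][2] + B[2][1] = 5 + -5 = 0) = 0 (attained at k = 2)
  C[1][2] = min over k of (A[1][0] + B[0][2] = 3 + 6 = 9, A[1][1] + B[1][2] = 3 + 6 = 9, A[1][2] + B[2][2] = 5 + -4 = 1) = 1 (attained at k = 2)
  C[2][0] = min over k of (A[2][0] + B[0][0] = 4 + -5 = -1, A[2][1] + B[1][0] = 4 + 6 = 10, A[2][2] + B[2][0] = 7 + 3 = 10) = -1 (attained at k = 0)
  C[2][1] = min over k of (A[2][0] + B[0][1] = 4 + 10 = 14, A[2][1] + B[1][1] = 4 + 8 = 12, A[2][2] + B[2][1] = 7 + -5 = 2) = 2 (attained at k = 2)
  C[2][2] = min over k of (A[2][0] + B[0][2] = 4 + 6 = 10, A[2][1] + B[1][2] = 4 + 6 = 10, A[2][2] + B[2][2] = 7 + -4 = 3) = 3 (attained at k = 2)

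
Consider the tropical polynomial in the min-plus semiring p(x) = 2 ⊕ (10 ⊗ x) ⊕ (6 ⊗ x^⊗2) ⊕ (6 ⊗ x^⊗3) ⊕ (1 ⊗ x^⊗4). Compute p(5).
p(5) = 2

A tropical monomial a ⊗ x^⊗i evaluates to a + i · x. Evaluating each term at x = 5:
  Term 0 contributes 2 + 0 · 5 = 2
  Term 1 contributes 10 + 1 · 5 = 15
  Term 2 contributes 6 + 2 · 5 = 16
  Term 3 contributes 6 + 3 · 5 = 21
  Term 4 contributes 1 + 4 · 5 = 21
p(5) = ⊕ of these = min[2, 15, 16, 21, 21] = 2.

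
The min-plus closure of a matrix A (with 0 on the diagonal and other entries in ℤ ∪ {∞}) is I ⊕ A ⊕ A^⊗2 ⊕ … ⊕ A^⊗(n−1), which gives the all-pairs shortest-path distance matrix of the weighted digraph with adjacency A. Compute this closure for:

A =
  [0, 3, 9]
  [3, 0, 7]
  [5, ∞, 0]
Closure =
  [0, 3, 9]
  [3, 0, 7]
  [5, 8, 0]

This is the Floyd-Warshall all-pairs shortest-path computation. For each intermediate vertex k = 0, 1, …, 2, update dist[i][j] ← min(dist[i][j], dist[i][k] + dist[k][j]). The final matrix gives, for each (i, j), the minimum total weight of any directed path from i to j (possibly empty when i = j).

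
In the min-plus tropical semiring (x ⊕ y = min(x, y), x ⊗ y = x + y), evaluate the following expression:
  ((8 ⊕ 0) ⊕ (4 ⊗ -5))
((8 ⊕ 0) ⊕ (4 ⊗ -5)) = -1

Expand innermost to outermost. Recall ⊕ takes the minimum of its arguments and ⊗ takes their sum. Working out the expression ((8 ⊕ 0) ⊕ (4 ⊗ -5)) gives -1.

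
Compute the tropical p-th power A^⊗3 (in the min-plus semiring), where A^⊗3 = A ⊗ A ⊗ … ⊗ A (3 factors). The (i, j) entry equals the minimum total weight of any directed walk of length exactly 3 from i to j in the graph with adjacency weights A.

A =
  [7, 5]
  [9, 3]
A^⊗3 =
  [17, 11]
  [15, 9]

Each entry (A^⊗3)_ij equals the minimum over all length-3 walks i = v_0 → v_1 → … → v_3 = j of Σ_t A[v_t][v_{t+1}]. For example, for (i, j) = (0, 1) we minimise over 4 possible intermediate vertex sequences; the minimum is 11, attained along the walk 0 → 1 → 1 → 1.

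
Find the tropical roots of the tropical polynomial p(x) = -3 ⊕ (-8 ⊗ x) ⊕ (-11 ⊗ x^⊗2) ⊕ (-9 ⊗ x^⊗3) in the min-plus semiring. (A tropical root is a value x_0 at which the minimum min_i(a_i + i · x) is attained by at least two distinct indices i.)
Roots: {-2, 3, 5}

Each tropical root is a break point of the lower envelope of the lines y = a_i + i · x (there are 4 lines, with slopes 0, 1, ..., 3). Only the lines that attain the minimum somewhere contribute to roots; other lines are dominated. Here the surviving (envelope) indices are i = 3, i = 2, i = 1, i = 0.
Intersections between consecutive envelope lines give the roots: for adjacent envelope indices i < j the intersection is x = (a_i − a_j) / (j − i). Reading off the sorted break points: {-2, 3, 5}.
Verification: at each break x_0, at least two indices attain the minimum of min_i(a_i + i · x_0).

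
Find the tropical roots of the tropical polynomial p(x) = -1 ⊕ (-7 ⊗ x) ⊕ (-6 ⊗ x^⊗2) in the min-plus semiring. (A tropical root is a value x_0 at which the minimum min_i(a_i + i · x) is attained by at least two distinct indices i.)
Roots: {-1, 6}

Each tropical root is a break point of the lower envelope of the lines y = a_i + i · x (there are 3 lines, with slopes 0, 1, ..., 2). Only the lines that attain the minimum somewhere contribute to roots; other lines are dominated. Here the surviving (envelope) indices are i = 2, i = 1, i = 0.
Intersections between consecutive envelope lines give the roots: for adjacent envelope indices i < j the intersection is x = (a_i − a_j) / (j − i). Reading off the sorted break points: {-1, 6}.
Verification: at each break x_0, at least two indices attain the minimum of min_i(a_i + i · x_0).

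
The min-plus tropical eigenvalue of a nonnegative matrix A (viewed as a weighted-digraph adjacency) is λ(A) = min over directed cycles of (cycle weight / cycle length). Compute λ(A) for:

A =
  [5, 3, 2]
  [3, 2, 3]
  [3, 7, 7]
λ(A) = 2

Enumerate directed cycles and compute their means (weight / length). Sample:
  cycle 0 → 0: weight = 5, length = 1, mean = 5/1 ≈ 5.000
  cycle 1 → 1: weight = 2, length = 1, mean = 2/1 ≈ 2.000
  cycle 2 → 2: weight = 7, length = 1, mean = 7/1 ≈ 7.000
  cycle 0 → 1 → 0: weight = 6, length = 2, mean = 6/2 ≈ 3.000
  cycle 0 → 2 → 0: weight = 5, length = 2, mean = 5/2 ≈ 2.500
  cycle 1 → 0 → 1: weight = 6, length = 2, mean = 6/2 ≈ 3.000
Minimum mean = 2.000, attained e.g. along the cycle 1 → 1 with weight 2 and length 1. So λ(A) = 2/1 = 2.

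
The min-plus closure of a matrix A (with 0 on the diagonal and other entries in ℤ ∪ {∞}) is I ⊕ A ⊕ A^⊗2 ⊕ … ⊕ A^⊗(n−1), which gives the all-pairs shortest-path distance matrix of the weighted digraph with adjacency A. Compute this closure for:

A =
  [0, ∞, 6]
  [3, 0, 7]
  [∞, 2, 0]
Closure =
  [0, 8, 6]
  [3, 0, 7]
  [5, 2, 0]

This is the Floyd-Warshall all-pairs shortest-path computation. For each intermediate vertex k = 0, 1, …, 2, update dist[i][j] ← min(dist[i][j], dist[i][k] + dist[k][j]). The final matrix gives, for each (i, j), the minimum total weight of any directed path from i to j (possibly empty when i = j).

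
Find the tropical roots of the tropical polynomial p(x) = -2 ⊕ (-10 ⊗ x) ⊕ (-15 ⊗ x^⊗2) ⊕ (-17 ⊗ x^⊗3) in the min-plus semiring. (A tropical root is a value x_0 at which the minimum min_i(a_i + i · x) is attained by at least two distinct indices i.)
Roots: {2, 5, 8}

Each tropical root is a break point of the lower envelope of the lines y = a_i + i · x (there are 4 lines, with slopes 0, 1, ..., 3). Only the lines that attain the minimum somewhere contribute to roots; other lines are dominated. Here the surviving (envelope) indices are i = 3, i = 2, i = 1, i = 0.
Intersections between consecutive envelope lines give the roots: for adjacent envelope indices i < j the intersection is x = (a_i − a_j) / (j − i). Reading off the sorted break points: {2, 5, 8}.
Verification: at each break x_0, at least two indices attain the minimum of min_i(a_i + i · x_0).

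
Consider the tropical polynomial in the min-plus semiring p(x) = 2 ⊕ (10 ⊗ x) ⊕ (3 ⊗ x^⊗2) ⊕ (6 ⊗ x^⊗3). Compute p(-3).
p(-3) = -3

A tropical monomial a ⊗ x^⊗i evaluates to a + i · x. Evaluating each term at x = -3:
  Term 0 contributes 2 + 0 · -3 = 2
  Term 1 contributes 10 + 1 · -3 = 7
  Term 2 contributes 3 + 2 · -3 = -3
  Term 3 contributes 6 + 3 · -3 = -3
p(-3) = ⊕ of these = min[2, 7, -3, -3] = -3.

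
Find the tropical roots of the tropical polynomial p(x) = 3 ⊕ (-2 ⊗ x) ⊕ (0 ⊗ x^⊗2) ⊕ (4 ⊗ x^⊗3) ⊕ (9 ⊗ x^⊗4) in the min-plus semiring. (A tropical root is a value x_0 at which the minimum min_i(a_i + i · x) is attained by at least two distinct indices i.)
Roots: {-5, -4, -2, 5}

Each tropical root is a break point of the lower envelope of the lines y = a_i + i · x (there are 5 lines, with slopes 0, 1, ..., 4). Only the lines that attain the minimum somewhere contribute to roots; other lines are dominated. Here the surviving (envelope) indices are i = 4, i = 3, i = 2, i = 1, i = 0.
Intersections between consecutive envelope lines give the roots: for adjacent envelope indices i < j the intersection is x = (a_i − a_j) / (j − i). Reading off the sorted break points: {-5, -4, -2, 5}.
Verification: at each break x_0, at least two indices attain the minimum of min_i(a_i + i · x_0).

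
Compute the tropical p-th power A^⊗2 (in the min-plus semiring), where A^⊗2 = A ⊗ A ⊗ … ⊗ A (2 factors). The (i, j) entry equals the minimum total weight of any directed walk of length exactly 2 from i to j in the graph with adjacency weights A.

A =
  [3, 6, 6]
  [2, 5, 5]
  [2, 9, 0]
A^⊗2 =
  [6, 9, 6]
  [5, 8, 5]
  [2, 8, 0]

Each entry (A^⊗2)_ij equals the minimum over all length-2 walks i = v_0 → v_1 → … → v_2 = j of Σ_t A[v_t][v_{t+1}]. For example, for (i, j) = (0, 2) we minimise over 3 possible intermediate vertex sequences; the minimum is 6, attained along the walk 0 → 2 → 2.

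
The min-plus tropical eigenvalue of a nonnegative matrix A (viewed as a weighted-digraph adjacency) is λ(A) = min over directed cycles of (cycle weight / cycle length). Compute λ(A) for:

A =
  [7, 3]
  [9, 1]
λ(A) = 1

Enumerate directed cycles and compute their means (weight / length). Sample:
  cycle 0 → 0: weight = 7, length = 1, mean = 7/1 ≈ 7.000
  cycle 1 → 1: weight = 1, length = 1, mean = 1/1 ≈ 1.000
  cycle 0 → 1 → 0: weight = 12, length = 2, mean = 12/2 ≈ 6.000
  cycle 1 → 0 → 1: weight = 12, length = 2, mean = 12/2 ≈ 6.000
Minimum mean = 1.000, attained e.g. along the cycle 1 → 1 with weight 1 and length 1. So λ(A) = 1/1 = 1.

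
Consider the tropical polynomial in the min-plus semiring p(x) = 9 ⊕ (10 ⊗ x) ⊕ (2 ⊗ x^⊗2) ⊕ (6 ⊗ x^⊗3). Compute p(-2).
p(-2) = -2

A tropical monomial a ⊗ x^⊗i evaluates to a + i · x. Evaluating each term at x = -2:
  Term 0 contributes 9 + 0 · -2 = 9
  Term 1 contributes 10 + 1 · -2 = 8
  Term 2 contributes 2 + 2 · -2 = -2
  Term 3 contributes 6 + 3 · -2 = 0
p(-2) = ⊕ of these = min[9, 8, -2, 0] = -2.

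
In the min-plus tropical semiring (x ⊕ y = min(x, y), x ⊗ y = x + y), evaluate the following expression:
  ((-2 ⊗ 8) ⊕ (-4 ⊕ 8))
((-2 ⊗ 8) ⊕ (-4 ⊕ 8)) = -4

Expand innermost to outermost. Recall ⊕ takes the minimum of its arguments and ⊗ takes their sum. Working out the expression ((-2 ⊗ 8) ⊕ (-4 ⊕ 8)) gives -4.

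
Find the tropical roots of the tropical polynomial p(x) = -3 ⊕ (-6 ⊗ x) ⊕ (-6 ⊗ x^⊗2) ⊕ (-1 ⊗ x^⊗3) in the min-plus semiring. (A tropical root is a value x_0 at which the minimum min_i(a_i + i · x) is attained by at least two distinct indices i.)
Roots: {-5, 0, 3}

Each tropical root is a break point of the lower envelope of the lines y = a_i + i · x (there are 4 lines, with slopes 0, 1, ..., 3). Only the lines that attain the minimum somewhere contribute to roots; other lines are dominated. Here the surviving (envelope) indices are i = 3, i = 2, i = 1, i = 0.
Intersections between consecutive envelope lines give the roots: for adjacent envelope indices i < j the intersection is x = (a_i − a_j) / (j − i). Reading off the sorted break points: {-5, 0, 3}.
Verification: at each break x_0, at least two indices attain the minimum of min_i(a_i + i · x_0).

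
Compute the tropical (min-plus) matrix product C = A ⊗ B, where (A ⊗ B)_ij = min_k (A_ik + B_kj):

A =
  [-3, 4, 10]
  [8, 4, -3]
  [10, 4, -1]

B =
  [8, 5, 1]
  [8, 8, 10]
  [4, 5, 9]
A ⊗ B =
  [5, 2, -2]
  [1, 2, 6]
  [3, 4, 8]

Apply the min-plus product entry-by-entry:
  C[0][0] = min over k of (A[0][0] + B[0][0] = -3 + 8 = 5, A[0][1] + B[1][0] = 4 + 8 = 12, A[0][2] + B[2][0] = 10 + 4 = 14) = 5 (attained at k = 0)
  C[0][1] = min over k of (A[0][0] + B[0][1] = -3 + 5 = 2, A[0][1] + B[1][1] = 4 + 8 = 12, A[0][2] + B[2][1] = 10 + 5 = 15) = 2 (attained at k = 0)
  C[0][2] = min over k of (A[0][0] + B[0][2] = -3 + 1 = -2, A[0][1] + B[1][2] = 4 + 10 = 14, A[0][2] + B[2][2] = 10 + 9 = 19) = -2 (attained at k = 0)
  C[1][0] = min over k of (A[1][0] + B[0][0] = 8 + 8 = 16, A[1][1] + B[1][0] = 4 + 8 = 12, A[1][2] + B[2][0] = -3 + 4 = 1) = 1 (attained at k = 2)
  C[1][1] = min over k of (A[1][0] + B[0][1] = 8 + 5 = 13, A[1][1] + B[1][1] = 4 + 8 = 12, A[1][2] + B[2][1] = -3 + 5 = 2) = 2 (attained at k = 2)
  C[1][2] = min over k of (A[1][0] + B[0][2] = 8 + 1 = 9, A[1][1] + B[1][2] = 4 + 10 = 14, A[1][2] + B[2][2] = -3 + 9 = 6) = 6 (attained at k = 2)
  C[2][0] = min over k of (A[2][0] + B[0][0] = 10 + 8 = 18, A[2][1] + B[1][0] = 4 + 8 = 12, A[2][2] + B[2][0] = -1 + 4 = 3) = 3 (attained at k = 2)
  C[2][1] = min over k of (A[2][0] + B[0][1] = 10 + 5 = 15, A[2][1] + B[1][1] = 4 + 8 = 12, A[2][2] + B[2][1] = -1 + 5 = 4) = 4 (attained at k = 2)
  C[2][2] = min over k of (A[2][0] + B[0][2] = 10 + 1 = 11, A[2][1] + B[1][2] = 4 + 10 = 14, A[2][2] + B[2][2] = -1 + 9 = 8) = 8 (attained at k = 2)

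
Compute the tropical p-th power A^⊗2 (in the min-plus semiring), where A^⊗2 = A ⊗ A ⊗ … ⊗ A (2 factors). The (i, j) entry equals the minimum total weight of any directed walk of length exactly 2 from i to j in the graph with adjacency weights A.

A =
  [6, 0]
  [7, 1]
A^⊗2 =
  [7, 1]
  [8, 2]

Each entry (A^⊗2)_ij equals the minimum over all length-2 walks i = v_0 → v_1 → … → v_2 = j of Σ_t A[v_t][v_{t+1}]. For example, for (i, j) = (0, 1) we minimise over 2 possible intermediate vertex sequences; the minimum is 1, attained along the walk 0 → 1 → 1.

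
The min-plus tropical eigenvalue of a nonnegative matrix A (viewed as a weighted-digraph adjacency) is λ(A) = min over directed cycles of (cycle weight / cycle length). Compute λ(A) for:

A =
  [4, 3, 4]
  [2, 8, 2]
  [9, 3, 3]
λ(A) = 5/2

Enumerate directed cycles and compute their means (weight / length). Sample:
  cycle 0 → 0: weight = 4, length = 1, mean = 4/1 ≈ 4.000
  cycle 1 → 1: weight = 8, length = 1, mean = 8/1 ≈ 8.000
  cycle 2 → 2: weight = 3, length = 1, mean = 3/1 ≈ 3.000
  cycle 0 → 1 → 0: weight = 5, length = 2, mean = 5/2 ≈ 2.500
  cycle 0 → 2 → 0: weight = 13, length = 2, mean = 13/2 ≈ 6.500
  cycle 1 → 0 → 1: weight = 5, length = 2, mean = 5/2 ≈ 2.500
Minimum mean = 2.500, attained e.g. along the cycle 0 → 1 → 0 with weight 5 and length 2. So λ(A) = 5/2 = 5/2.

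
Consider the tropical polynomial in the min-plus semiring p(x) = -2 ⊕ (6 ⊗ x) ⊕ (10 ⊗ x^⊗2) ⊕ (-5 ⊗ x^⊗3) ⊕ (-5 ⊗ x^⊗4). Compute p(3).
p(3) = -2

A tropical monomial a ⊗ x^⊗i evaluates to a + i · x. Evaluating each term at x = 3:
  Term 0 contributes -2 + 0 · 3 = -2
  Term 1 contributes 6 + 1 · 3 = 9
  Term 2 contributes 10 + 2 · 3 = 16
  Term 3 contributes -5 + 3 · 3 = 4
  Term 4 contributes -5 + 4 · 3 = 7
p(3) = ⊕ of these = min[-2, 9, 16, 4, 7] = -2.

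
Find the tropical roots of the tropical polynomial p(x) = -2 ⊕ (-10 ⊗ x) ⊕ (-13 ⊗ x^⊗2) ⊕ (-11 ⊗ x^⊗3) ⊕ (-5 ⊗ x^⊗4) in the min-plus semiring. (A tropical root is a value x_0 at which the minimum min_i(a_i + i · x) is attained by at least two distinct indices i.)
Roots: {-6, -2, 3, 8}

Each tropical root is a break point of the lower envelope of the lines y = a_i + i · x (there are 5 lines, with slopes 0, 1, ..., 4). Only the lines that attain the minimum somewhere contribute to roots; other lines are dominated. Here the surviving (envelope) indices are i = 4, i = 3, i = 2, i = 1, i = 0.
Intersections between consecutive envelope lines give the roots: for adjacent envelope indices i < j the intersection is x = (a_i − a_j) / (j − i). Reading off the sorted break points: {-6, -2, 3, 8}.
Verification: at each break x_0, at least two indices attain the minimum of min_i(a_i + i · x_0).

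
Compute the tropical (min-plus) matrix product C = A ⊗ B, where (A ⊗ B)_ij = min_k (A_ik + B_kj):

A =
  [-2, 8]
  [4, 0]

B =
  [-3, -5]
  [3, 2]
A ⊗ B =
  [-5, -7]
  [1, -1]

Apply the min-plus product entry-by-entry:
  C[0][0] = min over k of (A[0][0] + B[0][0] = -2 + -3 = -5, A[0][1] + B[1][0] = 8 + 3 = 11) = -5 (attained at k = 0)
  C[0][1] = min over k of (A[0][0] + B[0][1] = -2 + -5 = -7, A[0][1] + B[1][1] = 8 + 2 = 10) = -7 (attained at k = 0)
  C[1][0] = min over k of (A[1][0] + B[0][0] = 4 + -3 = 1, A[1][1] + B[1][0] = 0 + 3 = 3) = 1 (attained at k = 0)
  C[1][1] = min over k of (A[1][0] + B[0][1] = 4 + -5 = -1, A[1][1] + B[1][1] = 0 + 2 = 2) = -1 (attained at k = 0)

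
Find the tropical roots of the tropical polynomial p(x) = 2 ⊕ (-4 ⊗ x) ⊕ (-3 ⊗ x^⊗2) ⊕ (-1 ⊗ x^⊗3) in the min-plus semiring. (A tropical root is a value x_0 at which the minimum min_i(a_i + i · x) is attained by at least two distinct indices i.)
Roots: {-2, -1, 6}

Each tropical root is a break point of the lower envelope of the lines y = a_i + i · x (there are 4 lines, with slopes 0, 1, ..., 3). Only the lines that attain the minimum somewhere contribute to roots; other lines are dominated. Here the surviving (envelope) indices are i = 3, i = 2, i = 1, i = 0.
Intersections between consecutive envelope lines give the roots: for adjacent envelope indices i < j the intersection is x = (a_i − a_j) / (j − i). Reading off the sorted break points: {-2, -1, 6}.
Verification: at each break x_0, at least two indices attain the minimum of min_i(a_i + i · x_0).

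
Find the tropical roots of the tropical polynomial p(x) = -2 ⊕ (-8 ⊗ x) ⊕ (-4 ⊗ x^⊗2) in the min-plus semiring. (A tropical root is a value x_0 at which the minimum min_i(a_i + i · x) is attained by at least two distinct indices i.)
Roots: {-4, 6}

Each tropical root is a break point of the lower envelope of the lines y = a_i + i · x (there are 3 lines, with slopes 0, 1, ..., 2). Only the lines that attain the minimum somewhere contribute to roots; other lines are dominated. Here the surviving (envelope) indices are i = 2, i = 1, i = 0.
Intersections between consecutive envelope lines give the roots: for adjacent envelope indices i < j the intersection is x = (a_i − a_j) / (j − i). Reading off the sorted break points: {-4, 6}.
Verification: at each break x_0, at least two indices attain the minimum of min_i(a_i + i · x_0).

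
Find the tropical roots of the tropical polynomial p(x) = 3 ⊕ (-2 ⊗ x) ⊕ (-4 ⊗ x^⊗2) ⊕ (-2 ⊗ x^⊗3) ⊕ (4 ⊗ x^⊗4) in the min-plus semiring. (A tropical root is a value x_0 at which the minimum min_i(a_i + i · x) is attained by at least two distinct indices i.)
Roots: {-6, -2, 2, 5}

Each tropical root is a break point of the lower envelope of the lines y = a_i + i · x (there are 5 lines, with slopes 0, 1, ..., 4). Only the lines that attain the minimum somewhere contribute to roots; other lines are dominated. Here the surviving (envelope) indices are i = 4, i = 3, i = 2, i = 1, i = 0.
Intersections between consecutive envelope lines give the roots: for adjacent envelope indices i < j the intersection is x = (a_i − a_j) / (j − i). Reading off the sorted break points: {-6, -2, 2, 5}.
Verification: at each break x_0, at least two indices attain the minimum of min_i(a_i + i · x_0).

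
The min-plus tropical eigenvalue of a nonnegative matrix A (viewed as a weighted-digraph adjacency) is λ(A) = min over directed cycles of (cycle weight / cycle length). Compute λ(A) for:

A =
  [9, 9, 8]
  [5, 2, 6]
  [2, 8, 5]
λ(A) = 2

Enumerate directed cycles and compute their means (weight / length). Sample:
  cycle 0 → 0: weight = 9, length = 1, mean = 9/1 ≈ 9.000
  cycle 1 → 1: weight = 2, length = 1, mean = 2/1 ≈ 2.000
  cycle 2 → 2: weight = 5, length = 1, mean = 5/1 ≈ 5.000
  cycle 0 → 1 → 0: weight = 14, length = 2, mean = 14/2 ≈ 7.000
  cycle 0 → 2 → 0: weight = 10, length = 2, mean = 10/2 ≈ 5.000
  cycle 1 → 0 → 1: weight = 14, length = 2, mean = 14/2 ≈ 7.000
Minimum mean = 2.000, attained e.g. along the cycle 1 → 1 with weight 2 and length 1. So λ(A) = 2/1 = 2.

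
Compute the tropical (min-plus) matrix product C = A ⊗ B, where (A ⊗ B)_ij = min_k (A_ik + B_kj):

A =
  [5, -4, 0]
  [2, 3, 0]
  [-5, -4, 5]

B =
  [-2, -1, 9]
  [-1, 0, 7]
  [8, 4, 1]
A ⊗ B =
  [-5, -4, 1]
  [0, 1, 1]
  [-7, -6, 3]

Apply the min-plus product entry-by-entry:
  C[0][0] = min over k of (A[0][0] + B[0][0] = 5 + -2 = 3, A[0][1] + B[1][0] = -4 + -1 = -5, A[0][2] + B[2][0] = 0 + 8 = 8) = -5 (attained at k = 1)
  C[0][1] = min over k of (A[0][0] + B[0][1] = 5 + -1 = 4, A[0][1] + B[1][1] = -4 + 0 = -4, A[0][2] + B[2][1] = 0 + 4 = 4) = -4 (attained at k = 1)
  C[0][2] = min over k of (A[0][0] + B[0][2] = 5 + 9 = 14, A[0][1] + B[1][2] = -4 + 7 = 3, A[0][2] + B[2][2] = 0 + 1 = 1) = 1 (attained at k = 2)
  C[1][0] = min over k of (A[1][0] + B[0][0] = 2 + -2 = 0, A[1][1] + B[1][0] = 3 + -1 = 2, A[1][2] + B[2][0] = 0 + 8 = 8) = 0 (attained at k = 0)
  C[1][1] = min over k of (A[1][0] + B[0][1] = 2 + -1 = 1, A[1][1] + B[1][1] = 3 + 0 = 3, A[1][2] + B[2][1] = 0 + 4 = 4) = 1 (attained at k = 0)
  C[1][2] = min over k of (A[1][0] + B[0][2] = 2 + 9 = 11, A[1][1] + B[1][2] = 3 + 7 = 10, A[1][2] + B[2][2] = 0 + 1 = 1) = 1 (attained at k = 2)
  C[2][0] = min over k of (A[2][0] + B[0][0] = -5 + -2 = -7, A[2][1] + B[1][0] = -4 + -1 = -5, A[2][2] + B[2][0] = 5 + 8 = 13) = -7 (attained at k = 0)
  C[2][1] = min over k of (A[2][0] + B[0][1] = -5 + -1 = -6, A[2][1] + B[1][1] = -4 + 0 = -4, A[2][2] + B[2][1] = 5 + 4 = 9) = -6 (attained at k = 0)
  C[2][2] = min over k of (A[2][0] + B[0][2] = -5 + 9 = 4, A[2][1] + B[1][2] = -4 + 7 = 3, A[2][2] + B[2][2] = 5 + 1 = 6) = 3 (attained at k = 1)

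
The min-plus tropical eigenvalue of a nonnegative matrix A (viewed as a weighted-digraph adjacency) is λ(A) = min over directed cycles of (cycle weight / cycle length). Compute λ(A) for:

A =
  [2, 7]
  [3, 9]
λ(A) = 2

Enumerate directed cycles and compute their means (weight / length). Sample:
  cycle 0 → 0: weight = 2, length = 1, mean = 2/1 ≈ 2.000
  cycle 1 → 1: weight = 9, length = 1, mean = 9/1 ≈ 9.000
  cycle 0 → 1 → 0: weight = 10, length = 2, mean = 10/2 ≈ 5.000
  cycle 1 → 0 → 1: weight = 10, length = 2, mean = 10/2 ≈ 5.000
Minimum mean = 2.000, attained e.g. along the cycle 0 → 0 with weight 2 and length 1. So λ(A) = 2/1 = 2.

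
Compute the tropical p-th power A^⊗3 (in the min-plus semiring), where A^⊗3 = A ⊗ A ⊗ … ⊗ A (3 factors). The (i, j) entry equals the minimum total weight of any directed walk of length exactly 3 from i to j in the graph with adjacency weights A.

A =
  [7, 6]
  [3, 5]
A^⊗3 =
  [14, 15]
  [12, 14]

Each entry (A^⊗3)_ij equals the minimum over all length-3 walks i = v_0 → v_1 → … → v_3 = j of Σ_t A[v_t][v_{t+1}]. For example, for (i, j) = (0, 1) we minimise over 4 possible intermediate vertex sequences; the minimum is 15, attained along the walk 0 → 1 → 0 → 1.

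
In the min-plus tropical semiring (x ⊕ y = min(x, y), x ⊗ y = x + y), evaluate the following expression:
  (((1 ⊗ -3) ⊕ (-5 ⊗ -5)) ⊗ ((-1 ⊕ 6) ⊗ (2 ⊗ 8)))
(((1 ⊗ -3) ⊕ (-5 ⊗ -5)) ⊗ ((-1 ⊕ 6) ⊗ (2 ⊗ 8))) = -1

Expand innermost to outermost. Recall ⊕ takes the minimum of its arguments and ⊗ takes their sum. Working out the expression (((1 ⊗ -3) ⊕ (-5 ⊗ -5)) ⊗ ((-1 ⊕ 6) ⊗ (2 ⊗ 8))) gives -1.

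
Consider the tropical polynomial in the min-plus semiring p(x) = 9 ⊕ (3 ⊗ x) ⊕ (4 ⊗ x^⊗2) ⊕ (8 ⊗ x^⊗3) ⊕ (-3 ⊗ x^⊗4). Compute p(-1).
p(-1) = -7

A tropical monomial a ⊗ x^⊗i evaluates to a + i · x. Evaluating each term at x = -1:
  Term 0 contributes 9 + 0 · -1 = 9
  Term 1 contributes 3 + 1 · -1 = 2
  Term 2 contributes 4 + 2 · -1 = 2
  Term 3 contributes 8 + 3 · -1 = 5
  Term 4 contributes -3 + 4 · -1 = -7
p(-1) = ⊕ of these = min[9, 2, 2, 5, -7] = -7.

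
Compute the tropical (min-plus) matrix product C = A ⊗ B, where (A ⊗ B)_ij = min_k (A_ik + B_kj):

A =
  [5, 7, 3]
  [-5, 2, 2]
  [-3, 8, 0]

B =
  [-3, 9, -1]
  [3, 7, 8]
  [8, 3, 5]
A ⊗ B =
  [2, 6, 4]
  [-8, 4, -6]
  [-6, 3, -4]

Apply the min-plus product entry-by-entry:
  C[0][0] = min over k of (A[0][0] + B[0][0] = 5 + -3 = 2, A[0][1] + B[1][0] = 7 + 3 = 10, A[0][2] + B[2][0] = 3 + 8 = 11) = 2 (attained at k = 0)
  C[0][1] = min over k of (A[0][0] + B[0][1] = 5 + 9 = 14, A[0][1] + B[1][1] = 7 + 7 = 14, A[0][2] + B[2][1] = 3 + 3 = 6) = 6 (attained at k = 2)
  C[0][2] = min over k of (A[0][0] + B[0][2] = 5 + -1 = 4, A[0][1] + B[1][2] = 7 + 8 = 15, A[0][2] + B[2][2] = 3 + 5 = 8) = 4 (attained at k = 0)
  C[1][0] = min over k of (A[1][0] + B[0][0] = -5 + -3 = -8, A[1][1] + B[1][0] = 2 + 3 = 5, A[1][2] + B[2][0] = 2 + 8 = 10) = -8 (attained at k = 0)
  C[1][1] = min over k of (A[1][0] + B[0][1] = -5 + 9 = 4, A[1][1] + B[1][1] = 2 + 7 = 9, A[1][2] + B[2][1] = 2 + 3 = 5) = 4 (attained at k = 0)
  C[1][2] = min over k of (A[1][0] + B[0][2] = -5 + -1 = -6, A[1][1] + B[1][2] = 2 + 8 = 10, A[1][2] + B[2][2] = 2 + 5 = 7) = -6 (attained at k = 0)
  C[2][0] = min over k of (A[2][0] + B[0][0] = -3 + -3 = -6, A[2][1] + B[1][0] = 8 + 3 = 11, A[2][2] + B[2][0] = 0 + 8 = 8) = -6 (attained at k = 0)
  C[2][1] = min over k of (A[2][0] + B[0][1] = -3 + 9 = 6, A[2][1] + B[1][1] = 8 + 7 = 15, A[2][2] + B[2][1] = 0 + 3 = 3) = 3 (attained at k = 2)
  C[2][2] = min over k of (A[2][0] + B[0][2] = -3 + -1 = -4, A[2][1] + B[1][2] = 8 + 8 = 16, A[2][2] + B[2][2] = 0 + 5 = 5) = -4 (attained at k = 0)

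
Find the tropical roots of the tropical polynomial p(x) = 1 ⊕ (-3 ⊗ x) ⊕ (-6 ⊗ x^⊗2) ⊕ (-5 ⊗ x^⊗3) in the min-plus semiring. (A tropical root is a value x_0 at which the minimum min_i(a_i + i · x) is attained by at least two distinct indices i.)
Roots: {-1, 3, 4}

Each tropical root is a break point of the lower envelope of the lines y = a_i + i · x (there are 4 lines, with slopes 0, 1, ..., 3). Only the lines that attain the minimum somewhere contribute to roots; other lines are dominated. Here the surviving (envelope) indices are i = 3, i = 2, i = 1, i = 0.
Intersections between consecutive envelope lines give the roots: for adjacent envelope indices i < j the intersection is x = (a_i − a_j) / (j − i). Reading off the sorted break points: {-1, 3, 4}.
Verification: at each break x_0, at least two indices attain the minimum of min_i(a_i + i · x_0).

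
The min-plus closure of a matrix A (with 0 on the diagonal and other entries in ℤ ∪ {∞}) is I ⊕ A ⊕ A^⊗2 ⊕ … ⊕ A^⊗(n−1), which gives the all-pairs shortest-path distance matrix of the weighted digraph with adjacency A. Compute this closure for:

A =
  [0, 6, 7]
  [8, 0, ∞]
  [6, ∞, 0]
Closure =
  [0, 6, 7]
  [8, 0, 15]
  [6, 12, 0]

This is the Floyd-Warshall all-pairs shortest-path computation. For each intermediate vertex k = 0, 1, …, 2, update dist[i][j] ← min(dist[i][j], dist[i][k] + dist[k][j]). The final matrix gives, for each (i, j), the minimum total weight of any directed path from i to j (possibly empty when i = j).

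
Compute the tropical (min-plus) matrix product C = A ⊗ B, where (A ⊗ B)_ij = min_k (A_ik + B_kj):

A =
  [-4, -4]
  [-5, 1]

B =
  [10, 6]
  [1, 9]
A ⊗ B =
  [-3, 2]
  [2, 1]

Apply the min-plus product entry-by-entry:
  C[0][0] = min over k of (A[0][0] + B[0][0] = -4 + 10 = 6, A[0][1] + B[1][0] = -4 + 1 = -3) = -3 (attained at k = 1)
  C[0][1] = min over k of (A[0][0] + B[0][1] = -4 + 6 = 2, A[0][1] + B[1][1] = -4 + 9 = 5) = 2 (attained at k = 0)
  C[1][0] = min over k of (A[1][0] + B[0][0] = -5 + 10 = 5, A[1][1] + B[1][0] = 1 + 1 = 2) = 2 (attained at k = 1)
  C[1][1] = min over k of (A[1][0] + B[0][1] = -5 + 6 = 1, A[1][1] + B[1][1] = 1 + 9 = 10) = 1 (attained at k = 0)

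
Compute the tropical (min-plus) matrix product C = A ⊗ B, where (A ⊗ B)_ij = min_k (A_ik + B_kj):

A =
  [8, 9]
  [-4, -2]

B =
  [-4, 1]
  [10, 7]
A ⊗ B =
  [4, 9]
  [-8, -3]

Apply the min-plus product entry-by-entry:
  C[0][0] = min over k of (A[0][0] + B[0][0] = 8 + -4 = 4, A[0][1] + B[1][0] = 9 + 10 = 19) = 4 (attained at k = 0)
  C[0][1] = min over k of (A[0][0] + B[0][1] = 8 + 1 = 9, A[0][1] + B[1][1] = 9 + 7 = 16) = 9 (attained at k = 0)
  C[1][0] = min over k of (A[1][0] + B[0][0] = -4 + -4 = -8, A[1][1] + B[1][0] = -2 + 10 = 8) = -8 (attained at k = 0)
  C[1][1] = min over k of (A[1][0] + B[0][1] = -4 + 1 = -3, A[1][1] + B[1][1] = -2 + 7 = 5) = -3 (attained at k = 0)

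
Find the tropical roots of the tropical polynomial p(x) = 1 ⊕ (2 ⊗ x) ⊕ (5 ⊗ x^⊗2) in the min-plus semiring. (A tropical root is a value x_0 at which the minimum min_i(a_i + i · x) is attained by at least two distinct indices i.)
Roots: {-3, -1}

Each tropical root is a break point of the lower envelope of the lines y = a_i + i · x (there are 3 lines, with slopes 0, 1, ..., 2). Only the lines that attain the minimum somewhere contribute to roots; other lines are dominated. Here the surviving (envelope) indices are i = 2, i = 1, i = 0.
Intersections between consecutive envelope lines give the roots: for adjacent envelope indices i < j the intersection is x = (a_i − a_j) / (j − i). Reading off the sorted break points: {-3, -1}.
Verification: at each break x_0, at least two indices attain the minimum of min_i(a_i + i · x_0).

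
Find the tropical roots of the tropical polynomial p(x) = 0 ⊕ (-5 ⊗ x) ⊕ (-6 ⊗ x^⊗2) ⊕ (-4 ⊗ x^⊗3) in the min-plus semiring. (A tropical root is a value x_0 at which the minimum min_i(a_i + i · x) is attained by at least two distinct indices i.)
Roots: {-2, 1, 5}

Each tropical root is a break point of the lower envelope of the lines y = a_i + i · x (there are 4 lines, with slopes 0, 1, ..., 3). Only the lines that attain the minimum somewhere contribute to roots; other lines are dominated. Here the surviving (envelope) indices are i = 3, i = 2, i = 1, i = 0.
Intersections between consecutive envelope lines give the roots: for adjacent envelope indices i < j the intersection is x = (a_i − a_j) / (j − i). Reading off the sorted break points: {-2, 1, 5}.
Verification: at each break x_0, at least two indices attain the minimum of min_i(a_i + i · x_0).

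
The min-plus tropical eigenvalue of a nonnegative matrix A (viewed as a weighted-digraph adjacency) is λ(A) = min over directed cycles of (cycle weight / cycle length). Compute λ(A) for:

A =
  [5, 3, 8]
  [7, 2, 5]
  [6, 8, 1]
λ(A) = 1

Enumerate directed cycles and compute their means (weight / length). Sample:
  cycle 0 → 0: weight = 5, length = 1, mean = 5/1 ≈ 5.000
  cycle 1 → 1: weight = 2, length = 1, mean = 2/1 ≈ 2.000
  cycle 2 → 2: weight = 1, length = 1, mean = 1/1 ≈ 1.000
  cycle 0 → 1 → 0: weight = 10, length = 2, mean = 10/2 ≈ 5.000
  cycle 0 → 2 → 0: weight = 14, length = 2, mean = 14/2 ≈ 7.000
  cycle 1 → 0 → 1: weight = 10, length = 2, mean = 10/2 ≈ 5.000
Minimum mean = 1.000, attained e.g. along the cycle 2 → 2 with weight 1 and length 1. So λ(A) = 1/1 = 1.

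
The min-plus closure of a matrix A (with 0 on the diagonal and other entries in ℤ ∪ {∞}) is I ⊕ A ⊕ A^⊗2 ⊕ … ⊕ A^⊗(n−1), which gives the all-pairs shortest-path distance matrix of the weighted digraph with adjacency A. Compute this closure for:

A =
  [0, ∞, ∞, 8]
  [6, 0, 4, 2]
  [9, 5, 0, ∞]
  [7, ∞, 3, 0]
Closure =
  [0, 16, 11, 8]
  [6, 0, 4, 2]
  [9, 5, 0, 7]
  [7, 8, 3, 0]

This is the Floyd-Warshall all-pairs shortest-path computation. For each intermediate vertex k = 0, 1, …, 3, update dist[i][j] ← min(dist[i][j], dist[i][k] + dist[k][j]). The final matrix gives, for each (i, j), the minimum total weight of any directed path from i to j (possibly empty when i = j).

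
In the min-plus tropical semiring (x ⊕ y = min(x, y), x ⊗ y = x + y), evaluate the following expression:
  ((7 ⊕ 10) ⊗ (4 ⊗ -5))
((7 ⊕ 10) ⊗ (4 ⊗ -5)) = 6

Expand innermost to outermost. Recall ⊕ takes the minimum of its arguments and ⊗ takes their sum. Working out the expression ((7 ⊕ 10) ⊗ (4 ⊗ -5)) gives 6.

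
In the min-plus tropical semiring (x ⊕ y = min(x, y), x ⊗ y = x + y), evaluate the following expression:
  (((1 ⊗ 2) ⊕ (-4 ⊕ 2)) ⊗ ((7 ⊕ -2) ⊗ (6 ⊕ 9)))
(((1 ⊗ 2) ⊕ (-4 ⊕ 2)) ⊗ ((7 ⊕ -2) ⊗ (6 ⊕ 9))) = 0

Expand innermost to outermost. Recall ⊕ takes the minimum of its arguments and ⊗ takes their sum. Working out the expression (((1 ⊗ 2) ⊕ (-4 ⊕ 2)) ⊗ ((7 ⊕ -2) ⊗ (6 ⊕ 9))) gives 0.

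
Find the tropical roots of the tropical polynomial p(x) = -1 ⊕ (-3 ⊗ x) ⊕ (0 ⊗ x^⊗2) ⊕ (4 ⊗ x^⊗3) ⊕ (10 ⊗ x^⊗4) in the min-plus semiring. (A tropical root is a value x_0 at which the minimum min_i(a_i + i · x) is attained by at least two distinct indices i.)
Roots: {-6, -4, -3, 2}

Each tropical root is a break point of the lower envelope of the lines y = a_i + i · x (there are 5 lines, with slopes 0, 1, ..., 4). Only the lines that attain the minimum somewhere contribute to roots; other lines are dominated. Here the surviving (envelope) indices are i = 4, i = 3, i = 2, i = 1, i = 0.
Intersections between consecutive envelope lines give the roots: for adjacent envelope indices i < j the intersection is x = (a_i − a_j) / (j − i). Reading off the sorted break points: {-6, -4, -3, 2}.
Verification: at each break x_0, at least two indices attain the minimum of min_i(a_i + i · x_0).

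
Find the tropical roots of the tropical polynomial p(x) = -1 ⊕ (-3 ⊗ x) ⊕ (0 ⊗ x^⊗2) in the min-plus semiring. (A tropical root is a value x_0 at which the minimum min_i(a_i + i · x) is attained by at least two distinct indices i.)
Roots: {-3, 2}

Each tropical root is a break point of the lower envelope of the lines y = a_i + i · x (there are 3 lines, with slopes 0, 1, ..., 2). Only the lines that attain the minimum somewhere contribute to roots; other lines are dominated. Here the surviving (envelope) indices are i = 2, i = 1, i = 0.
Intersections between consecutive envelope lines give the roots: for adjacent envelope indices i < j the intersection is x = (a_i − a_j) / (j − i). Reading off the sorted break points: {-3, 2}.
Verification: at each break x_0, at least two indices attain the minimum of min_i(a_i + i · x_0).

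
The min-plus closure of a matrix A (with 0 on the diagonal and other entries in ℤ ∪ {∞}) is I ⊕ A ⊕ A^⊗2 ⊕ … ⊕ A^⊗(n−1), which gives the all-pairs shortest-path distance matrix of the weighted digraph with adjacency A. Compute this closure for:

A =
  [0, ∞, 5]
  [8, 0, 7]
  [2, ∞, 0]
Closure =
  [0, ∞, 5]
  [8, 0, 7]
  [2, ∞, 0]

This is the Floyd-Warshall all-pairs shortest-path computation. For each intermediate vertex k = 0, 1, …, 2, update dist[i][j] ← min(dist[i][j], dist[i][k] + dist[k][j]). The final matrix gives, for each (i, j), the minimum total weight of any directed path from i to j (possibly empty when i = j).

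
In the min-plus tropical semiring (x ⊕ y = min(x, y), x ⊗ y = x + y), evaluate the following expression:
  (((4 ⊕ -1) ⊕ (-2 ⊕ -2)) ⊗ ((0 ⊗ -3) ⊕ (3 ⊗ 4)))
(((4 ⊕ -1) ⊕ (-2 ⊕ -2)) ⊗ ((0 ⊗ -3) ⊕ (3 ⊗ 4))) = -5

Expand innermost to outermost. Recall ⊕ takes the minimum of its arguments and ⊗ takes their sum. Working out the expression (((4 ⊕ -1) ⊕ (-2 ⊕ -2)) ⊗ ((0 ⊗ -3) ⊕ (3 ⊗ 4))) gives -5.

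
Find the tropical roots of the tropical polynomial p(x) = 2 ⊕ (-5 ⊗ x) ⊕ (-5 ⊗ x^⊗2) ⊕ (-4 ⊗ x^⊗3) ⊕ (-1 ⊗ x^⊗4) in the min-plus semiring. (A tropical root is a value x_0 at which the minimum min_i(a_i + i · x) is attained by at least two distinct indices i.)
Roots: {-3, -1, 0, 7}

Each tropical root is a break point of the lower envelope of the lines y = a_i + i · x (there are 5 lines, with slopes 0, 1, ..., 4). Only the lines that attain the minimum somewhere contribute to roots; other lines are dominated. Here the surviving (envelope) indices are i = 4, i = 3, i = 2, i = 1, i = 0.
Intersections between consecutive envelope lines give the roots: for adjacent envelope indices i < j the intersection is x = (a_i − a_j) / (j − i). Reading off the sorted break points: {-3, -1, 0, 7}.
Verification: at each break x_0, at least two indices attain the minimum of min_i(a_i + i · x_0).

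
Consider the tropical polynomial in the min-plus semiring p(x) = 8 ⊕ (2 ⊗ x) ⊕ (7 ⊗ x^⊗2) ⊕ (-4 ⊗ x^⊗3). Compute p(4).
p(4) = 6

A tropical monomial a ⊗ x^⊗i evaluates to a + i · x. Evaluating each term at x = 4:
  Term 0 contributes 8 + 0 · 4 = 8
  Term 1 contributes 2 + 1 · 4 = 6
  Term 2 contributes 7 + 2 · 4 = 15
  Term 3 contributes -4 + 3 · 4 = 8
p(4) = ⊕ of these = min[8, 6, 15, 8] = 6.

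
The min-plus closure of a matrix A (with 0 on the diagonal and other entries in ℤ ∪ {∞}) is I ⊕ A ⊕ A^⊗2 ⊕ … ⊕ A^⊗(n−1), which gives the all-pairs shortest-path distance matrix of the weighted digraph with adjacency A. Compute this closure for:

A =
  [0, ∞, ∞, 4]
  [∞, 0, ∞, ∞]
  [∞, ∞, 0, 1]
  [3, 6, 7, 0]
Closure =
  [0, 10, 11, 4]
  [∞, 0, ∞, ∞]
  [4, 7, 0, 1]
  [3, 6, 7, 0]

This is the Floyd-Warshall all-pairs shortest-path computation. For each intermediate vertex k = 0, 1, …, 3, update dist[i][j] ← min(dist[i][j], dist[i][k] + dist[k][j]). The final matrix gives, for each (i, j), the minimum total weight of any directed path from i to j (possibly empty when i = j).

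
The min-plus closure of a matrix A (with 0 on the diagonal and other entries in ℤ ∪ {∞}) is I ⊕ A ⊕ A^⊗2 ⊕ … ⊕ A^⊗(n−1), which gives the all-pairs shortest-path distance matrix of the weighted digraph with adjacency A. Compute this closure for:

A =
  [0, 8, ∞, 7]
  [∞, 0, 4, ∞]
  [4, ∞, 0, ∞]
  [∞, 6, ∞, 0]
Closure =
  [0, 8, 12, 7]
  [8, 0, 4, 15]
  [4, 12, 0, 11]
  [14, 6, 10, 0]

This is the Floyd-Warshall all-pairs shortest-path computation. For each intermediate vertex k = 0, 1, …, 3, update dist[i][j] ← min(dist[i][j], dist[i][k] + dist[k][j]). The final matrix gives, for each (i, j), the minimum total weight of any directed path from i to j (possibly empty when i = j).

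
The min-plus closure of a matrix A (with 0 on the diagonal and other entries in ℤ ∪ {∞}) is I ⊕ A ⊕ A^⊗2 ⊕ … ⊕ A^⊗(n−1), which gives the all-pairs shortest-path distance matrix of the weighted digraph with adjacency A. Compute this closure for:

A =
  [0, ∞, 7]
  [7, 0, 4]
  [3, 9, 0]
Closure =
  [0, 16, 7]
  [7, 0, 4]
  [3, 9, 0]

This is the Floyd-Warshall all-pairs shortest-path computation. For each intermediate vertex k = 0, 1, …, 2, update dist[i][j] ← min(dist[i][j], dist[i][k] + dist[k][j]). The final matrix gives, for each (i, j), the minimum total weight of any directed path from i to j (possibly empty when i = j).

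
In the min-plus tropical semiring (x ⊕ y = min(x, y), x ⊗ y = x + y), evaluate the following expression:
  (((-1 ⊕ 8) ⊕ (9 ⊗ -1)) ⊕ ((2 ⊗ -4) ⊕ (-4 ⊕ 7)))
(((-1 ⊕ 8) ⊕ (9 ⊗ -1)) ⊕ ((2 ⊗ -4) ⊕ (-4 ⊕ 7))) = -4

Expand innermost to outermost. Recall ⊕ takes the minimum of its arguments and ⊗ takes their sum. Working out the expression (((-1 ⊕ 8) ⊕ (9 ⊗ -1)) ⊕ ((2 ⊗ -4) ⊕ (-4 ⊕ 7))) gives -4.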